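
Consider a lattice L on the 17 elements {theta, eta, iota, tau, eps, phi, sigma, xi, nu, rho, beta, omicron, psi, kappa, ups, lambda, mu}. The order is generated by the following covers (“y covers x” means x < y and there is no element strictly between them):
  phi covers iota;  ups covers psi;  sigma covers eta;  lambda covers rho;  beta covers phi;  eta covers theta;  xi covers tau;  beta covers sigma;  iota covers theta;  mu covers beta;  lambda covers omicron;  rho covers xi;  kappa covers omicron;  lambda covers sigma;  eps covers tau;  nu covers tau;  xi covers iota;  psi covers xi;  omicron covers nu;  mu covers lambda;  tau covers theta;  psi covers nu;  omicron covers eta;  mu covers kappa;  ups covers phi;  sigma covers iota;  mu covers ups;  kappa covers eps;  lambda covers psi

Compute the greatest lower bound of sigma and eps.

Common lower bounds of {sigma, eps}: theta.
The greatest among these is theta.

theta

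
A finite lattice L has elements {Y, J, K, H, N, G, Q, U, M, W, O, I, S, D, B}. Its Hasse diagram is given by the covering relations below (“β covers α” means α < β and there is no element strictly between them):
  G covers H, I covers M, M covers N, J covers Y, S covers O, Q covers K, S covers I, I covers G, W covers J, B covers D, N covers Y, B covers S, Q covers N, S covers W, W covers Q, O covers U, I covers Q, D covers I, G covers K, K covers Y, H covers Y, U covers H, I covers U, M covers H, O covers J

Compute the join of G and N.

Common upper bounds of {G, N}: B, D, I, S.
The least among these is I.

I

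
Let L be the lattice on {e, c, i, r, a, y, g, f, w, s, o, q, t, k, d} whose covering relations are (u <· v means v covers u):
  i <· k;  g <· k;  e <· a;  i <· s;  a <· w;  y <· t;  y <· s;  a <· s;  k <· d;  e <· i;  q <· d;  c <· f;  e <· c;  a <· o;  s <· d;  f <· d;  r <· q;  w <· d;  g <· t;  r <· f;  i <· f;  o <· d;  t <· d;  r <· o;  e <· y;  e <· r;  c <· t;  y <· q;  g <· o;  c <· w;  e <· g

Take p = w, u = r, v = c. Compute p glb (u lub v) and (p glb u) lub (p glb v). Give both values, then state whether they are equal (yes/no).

u lub v = f, so p glb (u lub v) = w glb f = c.
p glb u = e and p glb v = c, so (p glb u) lub (p glb v) = e lub c = c.
Equal: yes.

c; c; yes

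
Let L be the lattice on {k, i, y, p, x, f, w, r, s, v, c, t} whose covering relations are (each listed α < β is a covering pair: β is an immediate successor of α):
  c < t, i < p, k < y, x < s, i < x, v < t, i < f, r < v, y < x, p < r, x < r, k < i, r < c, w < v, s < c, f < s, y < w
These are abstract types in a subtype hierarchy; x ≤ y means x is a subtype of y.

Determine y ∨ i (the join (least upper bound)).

x

Common upper bounds of {y, i}: c, r, s, t, v, x.
The least among these is x.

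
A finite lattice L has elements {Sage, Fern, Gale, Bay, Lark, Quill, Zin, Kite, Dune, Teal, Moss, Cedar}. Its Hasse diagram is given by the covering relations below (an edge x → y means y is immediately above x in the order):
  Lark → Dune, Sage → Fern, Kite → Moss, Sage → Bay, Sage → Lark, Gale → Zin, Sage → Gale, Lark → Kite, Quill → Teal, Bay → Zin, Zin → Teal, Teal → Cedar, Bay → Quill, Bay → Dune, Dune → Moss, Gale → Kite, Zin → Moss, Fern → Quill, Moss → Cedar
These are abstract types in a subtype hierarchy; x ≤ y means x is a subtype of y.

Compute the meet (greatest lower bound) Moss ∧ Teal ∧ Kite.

Common lower bounds of {Moss, Teal, Kite}: Gale, Sage.
The greatest among these is Gale.

Gale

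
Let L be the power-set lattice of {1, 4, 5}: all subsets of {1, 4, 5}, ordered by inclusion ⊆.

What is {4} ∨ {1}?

{1,4}

Under ⊆, join is union: {4} ∪ {1} = {1,4}.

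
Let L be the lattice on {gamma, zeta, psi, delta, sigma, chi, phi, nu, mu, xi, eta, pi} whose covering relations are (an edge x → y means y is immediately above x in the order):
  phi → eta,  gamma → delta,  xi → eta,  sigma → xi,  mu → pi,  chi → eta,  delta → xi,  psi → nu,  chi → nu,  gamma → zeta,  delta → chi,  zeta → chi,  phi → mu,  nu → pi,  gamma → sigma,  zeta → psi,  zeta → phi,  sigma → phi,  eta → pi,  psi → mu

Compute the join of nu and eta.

pi

Common upper bounds of {nu, eta}: pi.
The least among these is pi.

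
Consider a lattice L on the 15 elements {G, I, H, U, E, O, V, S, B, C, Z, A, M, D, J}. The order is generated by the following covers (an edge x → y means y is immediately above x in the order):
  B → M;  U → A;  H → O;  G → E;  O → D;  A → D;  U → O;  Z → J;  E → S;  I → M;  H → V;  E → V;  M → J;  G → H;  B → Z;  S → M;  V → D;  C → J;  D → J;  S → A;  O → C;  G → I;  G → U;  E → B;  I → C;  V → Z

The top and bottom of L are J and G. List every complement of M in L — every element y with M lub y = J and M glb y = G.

Need y with M ∨ y = J and M ∧ y = G.
Checking each element gives: H, O, U.

H, O, U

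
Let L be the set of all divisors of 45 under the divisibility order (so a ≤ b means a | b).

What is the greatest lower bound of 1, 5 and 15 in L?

1

Common lower bounds of {1, 5, 15}: 1.
The greatest among these is 1.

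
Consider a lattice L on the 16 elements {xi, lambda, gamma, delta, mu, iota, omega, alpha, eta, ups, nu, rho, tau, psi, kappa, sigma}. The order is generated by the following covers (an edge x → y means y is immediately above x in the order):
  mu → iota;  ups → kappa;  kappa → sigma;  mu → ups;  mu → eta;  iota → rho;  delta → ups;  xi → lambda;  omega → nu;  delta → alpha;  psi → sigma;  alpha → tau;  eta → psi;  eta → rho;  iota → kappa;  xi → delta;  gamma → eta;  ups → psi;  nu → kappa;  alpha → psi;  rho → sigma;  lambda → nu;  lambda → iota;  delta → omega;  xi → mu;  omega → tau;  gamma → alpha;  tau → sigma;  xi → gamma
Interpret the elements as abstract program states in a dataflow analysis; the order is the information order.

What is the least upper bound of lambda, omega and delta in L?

nu

Common upper bounds of {lambda, omega, delta}: kappa, nu, sigma.
The least among these is nu.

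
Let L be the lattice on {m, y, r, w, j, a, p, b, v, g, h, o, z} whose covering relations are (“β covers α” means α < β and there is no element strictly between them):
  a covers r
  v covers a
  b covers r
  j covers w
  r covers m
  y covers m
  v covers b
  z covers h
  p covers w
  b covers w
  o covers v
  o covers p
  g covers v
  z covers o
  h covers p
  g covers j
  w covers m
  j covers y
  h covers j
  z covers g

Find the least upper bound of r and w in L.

b

Common upper bounds of {r, w}: b, g, o, v, z.
The least among these is b.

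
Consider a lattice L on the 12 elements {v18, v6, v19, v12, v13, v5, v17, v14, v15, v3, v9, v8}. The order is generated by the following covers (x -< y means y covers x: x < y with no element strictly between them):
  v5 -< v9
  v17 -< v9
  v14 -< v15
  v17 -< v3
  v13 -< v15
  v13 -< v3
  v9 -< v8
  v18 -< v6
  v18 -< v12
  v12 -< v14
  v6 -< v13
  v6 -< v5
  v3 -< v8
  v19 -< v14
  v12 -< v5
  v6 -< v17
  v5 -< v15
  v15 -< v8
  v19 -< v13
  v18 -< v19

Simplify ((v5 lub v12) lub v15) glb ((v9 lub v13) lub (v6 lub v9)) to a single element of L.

v15

v5 ∨ v12 = v5
v5 ∨ v15 = v15
v9 ∨ v13 = v8
v6 ∨ v9 = v9
v8 ∨ v9 = v8
v15 ∧ v8 = v15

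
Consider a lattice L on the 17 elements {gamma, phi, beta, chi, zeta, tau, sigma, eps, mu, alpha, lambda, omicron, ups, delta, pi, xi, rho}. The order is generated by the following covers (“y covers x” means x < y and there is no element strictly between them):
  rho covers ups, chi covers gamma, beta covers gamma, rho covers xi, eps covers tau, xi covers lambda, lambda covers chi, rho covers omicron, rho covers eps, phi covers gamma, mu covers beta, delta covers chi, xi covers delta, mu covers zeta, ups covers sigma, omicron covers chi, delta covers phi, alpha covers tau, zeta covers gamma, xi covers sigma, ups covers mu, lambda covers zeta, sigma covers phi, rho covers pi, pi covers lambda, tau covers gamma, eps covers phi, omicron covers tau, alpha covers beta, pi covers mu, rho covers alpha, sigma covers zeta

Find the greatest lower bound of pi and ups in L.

Common lower bounds of {pi, ups}: beta, gamma, mu, zeta.
The greatest among these is mu.

mu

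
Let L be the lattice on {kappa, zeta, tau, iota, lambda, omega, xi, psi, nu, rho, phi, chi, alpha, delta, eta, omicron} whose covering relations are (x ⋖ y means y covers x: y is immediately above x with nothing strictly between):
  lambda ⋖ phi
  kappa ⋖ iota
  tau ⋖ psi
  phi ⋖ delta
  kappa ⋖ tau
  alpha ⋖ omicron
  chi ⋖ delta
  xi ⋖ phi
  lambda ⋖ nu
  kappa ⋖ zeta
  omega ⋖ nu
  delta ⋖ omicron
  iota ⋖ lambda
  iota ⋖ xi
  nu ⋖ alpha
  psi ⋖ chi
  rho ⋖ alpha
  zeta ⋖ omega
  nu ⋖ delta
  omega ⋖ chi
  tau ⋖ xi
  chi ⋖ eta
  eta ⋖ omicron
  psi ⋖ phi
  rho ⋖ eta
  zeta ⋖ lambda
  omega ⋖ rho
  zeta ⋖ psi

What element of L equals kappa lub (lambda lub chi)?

lambda ∨ chi = delta
kappa ∨ delta = delta

delta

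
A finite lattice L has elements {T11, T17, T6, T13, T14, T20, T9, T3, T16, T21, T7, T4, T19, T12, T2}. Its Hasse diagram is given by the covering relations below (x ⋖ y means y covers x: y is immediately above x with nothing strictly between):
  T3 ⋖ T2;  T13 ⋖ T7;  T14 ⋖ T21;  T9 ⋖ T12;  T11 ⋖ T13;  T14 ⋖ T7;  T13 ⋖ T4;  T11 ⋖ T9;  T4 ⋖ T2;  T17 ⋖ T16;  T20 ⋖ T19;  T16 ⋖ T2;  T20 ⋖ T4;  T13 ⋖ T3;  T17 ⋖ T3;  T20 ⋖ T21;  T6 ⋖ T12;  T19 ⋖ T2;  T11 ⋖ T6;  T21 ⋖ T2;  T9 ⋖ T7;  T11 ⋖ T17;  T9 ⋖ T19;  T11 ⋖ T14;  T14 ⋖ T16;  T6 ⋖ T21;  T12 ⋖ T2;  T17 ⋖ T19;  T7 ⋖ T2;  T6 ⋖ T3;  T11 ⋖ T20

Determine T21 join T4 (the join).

Common upper bounds of {T21, T4}: T2.
The least among these is T2.

T2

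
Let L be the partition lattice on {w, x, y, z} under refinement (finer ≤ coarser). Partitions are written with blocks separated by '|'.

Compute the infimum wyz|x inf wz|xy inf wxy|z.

The meet (common refinement) of wyz|x, wz|xy, wxy|z intersects blocks pairwise, giving w|x|y|z.

w|x|y|z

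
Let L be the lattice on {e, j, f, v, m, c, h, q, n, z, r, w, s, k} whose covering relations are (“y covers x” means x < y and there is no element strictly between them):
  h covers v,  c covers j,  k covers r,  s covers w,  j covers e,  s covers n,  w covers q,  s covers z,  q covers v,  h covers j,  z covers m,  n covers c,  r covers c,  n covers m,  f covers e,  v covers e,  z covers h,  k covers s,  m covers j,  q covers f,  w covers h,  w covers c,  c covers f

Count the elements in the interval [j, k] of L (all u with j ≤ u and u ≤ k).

The interval [j, k] = {c, h, j, k, m, n, r, s, w, z}, which has 10 elements.

10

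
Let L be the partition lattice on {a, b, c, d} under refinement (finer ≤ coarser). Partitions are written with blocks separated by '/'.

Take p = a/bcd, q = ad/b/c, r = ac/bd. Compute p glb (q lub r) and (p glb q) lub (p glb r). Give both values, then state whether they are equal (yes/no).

a/bcd; a/bd/c; no

q lub r = abcd, so p glb (q lub r) = a/bcd glb abcd = a/bcd.
p glb q = a/b/c/d and p glb r = a/bd/c, so (p glb q) lub (p glb r) = a/b/c/d lub a/bd/c = a/bd/c.
Equal: no.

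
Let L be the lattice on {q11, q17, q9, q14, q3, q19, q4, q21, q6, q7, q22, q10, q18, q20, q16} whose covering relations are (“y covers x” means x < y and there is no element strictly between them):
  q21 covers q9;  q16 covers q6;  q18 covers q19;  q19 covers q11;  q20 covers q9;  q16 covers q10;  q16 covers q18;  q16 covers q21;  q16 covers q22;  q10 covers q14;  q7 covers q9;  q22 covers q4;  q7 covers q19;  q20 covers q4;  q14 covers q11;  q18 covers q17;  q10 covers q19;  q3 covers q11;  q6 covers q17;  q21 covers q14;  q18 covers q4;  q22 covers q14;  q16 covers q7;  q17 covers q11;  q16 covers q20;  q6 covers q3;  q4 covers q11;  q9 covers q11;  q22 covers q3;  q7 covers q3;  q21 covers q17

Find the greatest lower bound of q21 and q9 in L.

Common lower bounds of {q21, q9}: q11, q9.
The greatest among these is q9.

q9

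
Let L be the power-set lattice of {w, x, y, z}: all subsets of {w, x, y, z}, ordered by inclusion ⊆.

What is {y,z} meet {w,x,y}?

Common lower bounds of {{y,z}, {w,x,y}}: {y}, {}.
The greatest among these is {y}.

{y}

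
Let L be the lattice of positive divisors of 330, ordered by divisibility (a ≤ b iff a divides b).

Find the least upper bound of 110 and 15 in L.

In the divisibility order, the join is the least common multiple: lcm(110, 15) = 330.

330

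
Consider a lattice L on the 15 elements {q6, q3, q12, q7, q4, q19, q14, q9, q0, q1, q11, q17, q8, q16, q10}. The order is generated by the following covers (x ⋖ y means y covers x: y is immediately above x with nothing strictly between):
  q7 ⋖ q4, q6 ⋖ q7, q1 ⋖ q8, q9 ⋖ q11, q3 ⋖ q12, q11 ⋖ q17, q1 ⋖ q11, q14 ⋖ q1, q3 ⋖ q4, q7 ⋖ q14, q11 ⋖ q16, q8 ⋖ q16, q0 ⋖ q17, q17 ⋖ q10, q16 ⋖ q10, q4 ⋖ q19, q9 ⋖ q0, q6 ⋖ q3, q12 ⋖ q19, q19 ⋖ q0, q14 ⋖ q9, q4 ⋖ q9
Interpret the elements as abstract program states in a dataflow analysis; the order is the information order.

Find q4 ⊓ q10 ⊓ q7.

q7

Common lower bounds of {q4, q10, q7}: q6, q7.
The greatest among these is q7.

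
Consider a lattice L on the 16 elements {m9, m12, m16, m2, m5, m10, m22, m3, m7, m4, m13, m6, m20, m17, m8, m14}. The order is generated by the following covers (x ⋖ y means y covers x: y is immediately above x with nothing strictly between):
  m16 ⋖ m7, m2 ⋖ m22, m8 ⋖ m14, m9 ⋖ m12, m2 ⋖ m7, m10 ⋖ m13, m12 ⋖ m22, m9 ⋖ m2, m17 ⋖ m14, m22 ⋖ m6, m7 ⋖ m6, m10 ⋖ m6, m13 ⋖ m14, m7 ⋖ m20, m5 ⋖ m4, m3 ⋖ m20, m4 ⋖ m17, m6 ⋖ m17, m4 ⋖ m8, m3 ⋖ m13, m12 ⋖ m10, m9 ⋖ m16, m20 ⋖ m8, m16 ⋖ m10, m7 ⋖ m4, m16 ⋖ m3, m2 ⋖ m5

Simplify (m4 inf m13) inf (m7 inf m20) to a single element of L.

m4 ∧ m13 = m16
m7 ∧ m20 = m7
m16 ∧ m7 = m16

m16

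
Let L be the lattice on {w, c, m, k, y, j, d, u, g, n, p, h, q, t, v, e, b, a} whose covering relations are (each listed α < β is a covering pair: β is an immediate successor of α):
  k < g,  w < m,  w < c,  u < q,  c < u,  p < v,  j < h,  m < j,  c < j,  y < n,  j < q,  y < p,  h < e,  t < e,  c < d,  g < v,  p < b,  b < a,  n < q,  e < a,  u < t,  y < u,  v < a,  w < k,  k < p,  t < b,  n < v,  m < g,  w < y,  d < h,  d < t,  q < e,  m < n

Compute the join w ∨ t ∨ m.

Common upper bounds of {w, t, m}: a, e.
The least among these is e.

e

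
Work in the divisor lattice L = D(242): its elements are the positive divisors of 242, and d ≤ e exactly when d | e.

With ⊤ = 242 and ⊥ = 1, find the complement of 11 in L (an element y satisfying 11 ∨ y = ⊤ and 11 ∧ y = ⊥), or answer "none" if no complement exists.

none

For every candidate y, either 11 ∨ y ≠ 242 or 11 ∧ y ≠ 1; no complement exists.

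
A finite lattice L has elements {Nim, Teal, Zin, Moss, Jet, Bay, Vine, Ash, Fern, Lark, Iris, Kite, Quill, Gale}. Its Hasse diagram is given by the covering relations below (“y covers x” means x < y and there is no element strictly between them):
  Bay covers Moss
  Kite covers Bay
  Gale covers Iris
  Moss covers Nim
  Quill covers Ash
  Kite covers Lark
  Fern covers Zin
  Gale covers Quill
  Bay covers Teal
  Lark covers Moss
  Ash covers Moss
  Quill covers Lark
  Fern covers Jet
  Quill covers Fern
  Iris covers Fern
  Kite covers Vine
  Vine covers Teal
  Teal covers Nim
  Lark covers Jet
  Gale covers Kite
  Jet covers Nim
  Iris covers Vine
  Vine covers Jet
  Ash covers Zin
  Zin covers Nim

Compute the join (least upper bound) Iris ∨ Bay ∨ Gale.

Common upper bounds of {Iris, Bay, Gale}: Gale.
The least among these is Gale.

Gale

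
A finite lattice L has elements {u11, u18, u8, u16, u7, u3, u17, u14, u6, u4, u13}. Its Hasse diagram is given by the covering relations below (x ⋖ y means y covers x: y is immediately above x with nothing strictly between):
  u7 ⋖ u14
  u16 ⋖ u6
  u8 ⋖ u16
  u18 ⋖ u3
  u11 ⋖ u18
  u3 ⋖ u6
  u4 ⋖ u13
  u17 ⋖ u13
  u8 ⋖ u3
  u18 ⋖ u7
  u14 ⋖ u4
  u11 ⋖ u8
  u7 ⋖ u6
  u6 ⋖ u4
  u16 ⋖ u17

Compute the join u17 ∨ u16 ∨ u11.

u17

Common upper bounds of {u17, u16, u11}: u13, u17.
The least among these is u17.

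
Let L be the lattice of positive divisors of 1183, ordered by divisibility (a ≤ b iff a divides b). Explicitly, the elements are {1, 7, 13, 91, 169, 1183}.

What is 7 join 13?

91

Common upper bounds of {7, 13}: 1183, 91.
The least among these is 91.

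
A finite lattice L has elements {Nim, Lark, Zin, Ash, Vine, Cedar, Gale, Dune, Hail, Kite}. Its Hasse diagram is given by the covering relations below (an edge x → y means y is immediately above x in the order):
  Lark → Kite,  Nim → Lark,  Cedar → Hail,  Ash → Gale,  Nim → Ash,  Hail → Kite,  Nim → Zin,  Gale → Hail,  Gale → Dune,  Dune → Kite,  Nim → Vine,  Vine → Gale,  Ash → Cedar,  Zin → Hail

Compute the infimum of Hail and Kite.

Hail

Common lower bounds of {Hail, Kite}: Ash, Cedar, Gale, Hail, Nim, Vine, Zin.
The greatest among these is Hail.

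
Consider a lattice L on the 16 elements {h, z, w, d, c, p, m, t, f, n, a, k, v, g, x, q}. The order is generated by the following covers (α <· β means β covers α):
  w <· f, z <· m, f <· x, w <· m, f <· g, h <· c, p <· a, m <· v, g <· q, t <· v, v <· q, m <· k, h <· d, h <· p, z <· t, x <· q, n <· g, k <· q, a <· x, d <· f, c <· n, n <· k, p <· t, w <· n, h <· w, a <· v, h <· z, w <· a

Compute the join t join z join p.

t

Common upper bounds of {t, z, p}: q, t, v.
The least among these is t.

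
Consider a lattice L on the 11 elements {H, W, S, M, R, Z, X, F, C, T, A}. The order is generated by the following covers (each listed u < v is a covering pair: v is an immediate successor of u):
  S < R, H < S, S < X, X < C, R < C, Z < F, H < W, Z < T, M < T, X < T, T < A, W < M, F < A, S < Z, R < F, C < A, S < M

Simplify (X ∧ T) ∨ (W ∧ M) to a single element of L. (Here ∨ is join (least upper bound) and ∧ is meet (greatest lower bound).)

X ∧ T = X
W ∧ M = W
X ∨ W = T

T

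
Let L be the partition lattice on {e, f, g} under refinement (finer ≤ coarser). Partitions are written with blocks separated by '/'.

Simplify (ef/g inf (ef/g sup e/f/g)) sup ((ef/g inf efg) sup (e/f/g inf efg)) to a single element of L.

ef/g ∨ e/f/g = ef/g
ef/g ∧ ef/g = ef/g
ef/g ∧ efg = ef/g
e/f/g ∧ efg = e/f/g
ef/g ∨ e/f/g = ef/g
ef/g ∨ ef/g = ef/g

ef/g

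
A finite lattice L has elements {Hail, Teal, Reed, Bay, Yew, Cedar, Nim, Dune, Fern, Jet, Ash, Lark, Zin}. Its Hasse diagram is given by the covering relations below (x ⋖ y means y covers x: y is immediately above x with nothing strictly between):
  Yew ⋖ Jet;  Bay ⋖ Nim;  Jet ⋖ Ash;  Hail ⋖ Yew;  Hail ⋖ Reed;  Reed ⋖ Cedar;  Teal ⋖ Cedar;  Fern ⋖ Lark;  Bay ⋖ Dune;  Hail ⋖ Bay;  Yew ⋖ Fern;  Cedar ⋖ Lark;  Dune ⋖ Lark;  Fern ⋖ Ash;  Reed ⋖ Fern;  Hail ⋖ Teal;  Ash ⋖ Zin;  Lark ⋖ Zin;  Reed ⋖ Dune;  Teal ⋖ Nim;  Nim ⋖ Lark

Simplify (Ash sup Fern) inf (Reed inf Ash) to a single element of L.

Ash ∨ Fern = Ash
Reed ∧ Ash = Reed
Ash ∧ Reed = Reed

Reed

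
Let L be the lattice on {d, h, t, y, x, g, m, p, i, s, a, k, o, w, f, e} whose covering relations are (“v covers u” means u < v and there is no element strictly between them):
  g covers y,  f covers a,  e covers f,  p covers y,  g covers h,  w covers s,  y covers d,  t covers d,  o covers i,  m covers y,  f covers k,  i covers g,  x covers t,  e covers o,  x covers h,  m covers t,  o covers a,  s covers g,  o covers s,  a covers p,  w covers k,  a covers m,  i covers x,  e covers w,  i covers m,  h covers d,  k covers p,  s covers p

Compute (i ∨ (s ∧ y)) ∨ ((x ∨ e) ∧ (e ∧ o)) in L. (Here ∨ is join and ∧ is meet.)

o

s ∧ y = y
i ∨ y = i
x ∨ e = e
e ∧ o = o
e ∧ o = o
i ∨ o = o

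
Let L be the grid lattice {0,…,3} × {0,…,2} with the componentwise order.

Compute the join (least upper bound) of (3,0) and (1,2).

In a product of chains, the join is componentwise max, giving (3,2).

(3,2)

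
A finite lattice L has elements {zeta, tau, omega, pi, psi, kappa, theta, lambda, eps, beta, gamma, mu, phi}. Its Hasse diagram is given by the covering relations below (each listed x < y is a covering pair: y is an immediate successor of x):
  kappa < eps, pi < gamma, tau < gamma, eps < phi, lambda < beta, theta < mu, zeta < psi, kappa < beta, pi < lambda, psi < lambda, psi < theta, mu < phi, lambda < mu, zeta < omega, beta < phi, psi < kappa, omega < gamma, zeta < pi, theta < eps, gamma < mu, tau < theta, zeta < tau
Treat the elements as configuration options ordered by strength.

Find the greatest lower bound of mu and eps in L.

theta

Common lower bounds of {mu, eps}: psi, tau, theta, zeta.
The greatest among these is theta.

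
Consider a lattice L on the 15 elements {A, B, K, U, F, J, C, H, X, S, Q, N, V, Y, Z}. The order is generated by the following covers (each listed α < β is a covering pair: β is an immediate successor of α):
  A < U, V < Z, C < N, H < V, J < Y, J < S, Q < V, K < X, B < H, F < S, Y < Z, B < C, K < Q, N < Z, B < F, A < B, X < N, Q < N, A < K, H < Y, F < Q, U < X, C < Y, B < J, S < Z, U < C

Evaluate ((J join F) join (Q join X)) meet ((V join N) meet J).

J ∨ F = S
Q ∨ X = N
S ∨ N = Z
V ∨ N = Z
Z ∧ J = J
Z ∧ J = J

J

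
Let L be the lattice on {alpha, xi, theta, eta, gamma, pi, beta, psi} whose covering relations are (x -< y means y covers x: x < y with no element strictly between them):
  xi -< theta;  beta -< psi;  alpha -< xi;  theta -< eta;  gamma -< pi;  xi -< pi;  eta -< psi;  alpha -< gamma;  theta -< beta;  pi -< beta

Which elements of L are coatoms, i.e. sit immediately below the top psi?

beta, eta

The coatoms are exactly the elements covered by psi: beta, eta.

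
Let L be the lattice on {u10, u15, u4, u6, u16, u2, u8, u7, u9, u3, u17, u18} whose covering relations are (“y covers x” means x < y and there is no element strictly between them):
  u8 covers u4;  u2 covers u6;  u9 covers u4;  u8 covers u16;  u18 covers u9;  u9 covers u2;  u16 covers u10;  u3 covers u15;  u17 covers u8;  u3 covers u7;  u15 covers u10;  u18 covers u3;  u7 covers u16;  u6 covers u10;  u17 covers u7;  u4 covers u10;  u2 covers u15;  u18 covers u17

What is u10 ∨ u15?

u15

Common upper bounds of {u10, u15}: u15, u18, u2, u3, u9.
The least among these is u15.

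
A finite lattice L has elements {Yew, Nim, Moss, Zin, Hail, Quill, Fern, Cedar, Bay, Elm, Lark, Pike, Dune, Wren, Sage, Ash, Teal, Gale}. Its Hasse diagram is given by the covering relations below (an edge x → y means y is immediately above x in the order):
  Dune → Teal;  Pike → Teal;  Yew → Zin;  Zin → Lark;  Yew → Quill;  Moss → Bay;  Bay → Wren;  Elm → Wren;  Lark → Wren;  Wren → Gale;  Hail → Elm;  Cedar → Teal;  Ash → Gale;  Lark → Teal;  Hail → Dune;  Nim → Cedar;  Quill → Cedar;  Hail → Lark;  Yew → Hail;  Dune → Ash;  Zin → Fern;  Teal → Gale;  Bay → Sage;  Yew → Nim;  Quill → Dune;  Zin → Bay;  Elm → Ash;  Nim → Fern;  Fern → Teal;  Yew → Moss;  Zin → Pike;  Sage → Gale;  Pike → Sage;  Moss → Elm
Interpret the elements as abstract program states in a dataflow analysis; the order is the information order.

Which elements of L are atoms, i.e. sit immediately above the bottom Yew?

Hail, Moss, Nim, Quill, Zin

The atoms are exactly the elements that cover Yew: Hail, Moss, Nim, Quill, Zin.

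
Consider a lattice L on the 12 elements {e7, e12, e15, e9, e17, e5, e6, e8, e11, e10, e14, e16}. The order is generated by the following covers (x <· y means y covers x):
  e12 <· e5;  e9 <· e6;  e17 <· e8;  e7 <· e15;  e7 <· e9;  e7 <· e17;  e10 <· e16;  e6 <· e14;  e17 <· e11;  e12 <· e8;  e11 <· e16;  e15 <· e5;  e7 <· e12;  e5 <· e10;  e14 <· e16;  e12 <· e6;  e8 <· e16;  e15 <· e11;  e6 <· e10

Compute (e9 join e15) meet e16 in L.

e9 ∨ e15 = e10
e10 ∧ e16 = e10

e10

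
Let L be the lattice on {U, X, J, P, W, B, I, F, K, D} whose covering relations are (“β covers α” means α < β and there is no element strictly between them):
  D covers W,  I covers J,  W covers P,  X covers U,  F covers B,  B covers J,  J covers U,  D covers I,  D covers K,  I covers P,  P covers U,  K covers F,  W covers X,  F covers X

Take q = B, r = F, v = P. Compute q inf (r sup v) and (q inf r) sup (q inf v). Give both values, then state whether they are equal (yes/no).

r sup v = D, so q inf (r sup v) = B inf D = B.
q inf r = B and q inf v = U, so (q inf r) sup (q inf v) = B sup U = B.
Equal: yes.

B; B; yes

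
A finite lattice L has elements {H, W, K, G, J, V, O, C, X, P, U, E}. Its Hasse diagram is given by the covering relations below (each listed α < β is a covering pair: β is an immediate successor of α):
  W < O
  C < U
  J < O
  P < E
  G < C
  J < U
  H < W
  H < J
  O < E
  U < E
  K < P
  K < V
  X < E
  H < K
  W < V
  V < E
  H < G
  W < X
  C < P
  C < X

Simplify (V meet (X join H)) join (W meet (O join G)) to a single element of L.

W

X ∨ H = X
V ∧ X = W
O ∨ G = E
W ∧ E = W
W ∨ W = W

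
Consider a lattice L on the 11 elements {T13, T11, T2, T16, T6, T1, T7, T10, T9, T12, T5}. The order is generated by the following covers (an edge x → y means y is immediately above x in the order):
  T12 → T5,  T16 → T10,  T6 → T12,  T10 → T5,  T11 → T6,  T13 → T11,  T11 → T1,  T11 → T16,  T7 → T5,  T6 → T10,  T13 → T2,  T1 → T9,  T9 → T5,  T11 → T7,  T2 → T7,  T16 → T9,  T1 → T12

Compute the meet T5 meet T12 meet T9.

Common lower bounds of {T5, T12, T9}: T1, T11, T13.
The greatest among these is T1.

T1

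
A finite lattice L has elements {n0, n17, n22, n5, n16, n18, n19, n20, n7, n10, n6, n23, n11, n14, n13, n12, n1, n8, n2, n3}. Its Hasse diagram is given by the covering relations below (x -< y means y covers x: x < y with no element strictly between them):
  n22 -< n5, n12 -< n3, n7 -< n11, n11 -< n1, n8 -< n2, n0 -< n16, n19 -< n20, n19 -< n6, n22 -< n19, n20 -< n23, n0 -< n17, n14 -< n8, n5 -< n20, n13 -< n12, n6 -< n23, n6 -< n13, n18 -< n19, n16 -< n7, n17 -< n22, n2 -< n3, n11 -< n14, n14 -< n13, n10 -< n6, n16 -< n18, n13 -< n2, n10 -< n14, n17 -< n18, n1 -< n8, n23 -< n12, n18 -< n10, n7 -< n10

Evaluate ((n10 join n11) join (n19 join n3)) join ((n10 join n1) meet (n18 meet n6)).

n3

n10 ∨ n11 = n14
n19 ∨ n3 = n3
n14 ∨ n3 = n3
n10 ∨ n1 = n8
n18 ∧ n6 = n18
n8 ∧ n18 = n18
n3 ∨ n18 = n3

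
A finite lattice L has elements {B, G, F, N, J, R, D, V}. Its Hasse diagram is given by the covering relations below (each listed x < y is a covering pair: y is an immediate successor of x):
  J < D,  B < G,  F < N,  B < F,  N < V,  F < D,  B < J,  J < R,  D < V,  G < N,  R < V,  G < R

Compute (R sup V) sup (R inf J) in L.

R ∨ V = V
R ∧ J = J
V ∨ J = V

V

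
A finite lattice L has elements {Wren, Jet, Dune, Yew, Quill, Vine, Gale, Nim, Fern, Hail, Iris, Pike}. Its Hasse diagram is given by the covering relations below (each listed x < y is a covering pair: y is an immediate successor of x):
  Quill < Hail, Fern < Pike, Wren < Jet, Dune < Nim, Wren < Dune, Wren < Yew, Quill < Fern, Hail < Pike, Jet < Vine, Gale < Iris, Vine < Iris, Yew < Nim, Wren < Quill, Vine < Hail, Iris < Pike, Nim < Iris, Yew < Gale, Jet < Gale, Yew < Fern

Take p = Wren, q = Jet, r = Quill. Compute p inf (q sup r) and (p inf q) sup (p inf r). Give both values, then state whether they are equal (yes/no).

Wren; Wren; yes

q sup r = Hail, so p inf (q sup r) = Wren inf Hail = Wren.
p inf q = Wren and p inf r = Wren, so (p inf q) sup (p inf r) = Wren sup Wren = Wren.
Equal: yes.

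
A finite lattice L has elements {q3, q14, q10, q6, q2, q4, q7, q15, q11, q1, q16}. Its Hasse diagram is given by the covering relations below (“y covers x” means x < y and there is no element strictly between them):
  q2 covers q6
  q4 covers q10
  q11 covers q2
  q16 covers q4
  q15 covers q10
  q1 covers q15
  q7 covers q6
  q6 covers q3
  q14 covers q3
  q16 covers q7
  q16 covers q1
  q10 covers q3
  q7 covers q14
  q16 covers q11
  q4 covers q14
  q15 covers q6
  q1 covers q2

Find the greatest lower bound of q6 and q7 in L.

Common lower bounds of {q6, q7}: q3, q6.
The greatest among these is q6.

q6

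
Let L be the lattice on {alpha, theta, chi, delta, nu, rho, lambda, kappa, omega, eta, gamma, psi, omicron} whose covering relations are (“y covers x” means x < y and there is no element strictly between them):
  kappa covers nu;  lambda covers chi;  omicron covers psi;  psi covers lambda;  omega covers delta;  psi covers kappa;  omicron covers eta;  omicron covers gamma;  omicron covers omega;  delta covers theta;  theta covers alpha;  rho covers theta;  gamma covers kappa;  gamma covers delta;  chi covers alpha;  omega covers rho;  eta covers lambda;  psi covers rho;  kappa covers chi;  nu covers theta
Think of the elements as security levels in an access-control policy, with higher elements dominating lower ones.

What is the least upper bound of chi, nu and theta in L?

kappa

Common upper bounds of {chi, nu, theta}: gamma, kappa, omicron, psi.
The least among these is kappa.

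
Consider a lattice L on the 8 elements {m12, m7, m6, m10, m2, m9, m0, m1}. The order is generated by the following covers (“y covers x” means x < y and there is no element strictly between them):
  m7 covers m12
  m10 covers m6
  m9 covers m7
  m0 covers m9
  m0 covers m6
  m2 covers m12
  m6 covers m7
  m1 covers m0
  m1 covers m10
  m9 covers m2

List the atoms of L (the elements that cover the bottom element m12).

The atoms are exactly the elements that cover m12: m2, m7.

m2, m7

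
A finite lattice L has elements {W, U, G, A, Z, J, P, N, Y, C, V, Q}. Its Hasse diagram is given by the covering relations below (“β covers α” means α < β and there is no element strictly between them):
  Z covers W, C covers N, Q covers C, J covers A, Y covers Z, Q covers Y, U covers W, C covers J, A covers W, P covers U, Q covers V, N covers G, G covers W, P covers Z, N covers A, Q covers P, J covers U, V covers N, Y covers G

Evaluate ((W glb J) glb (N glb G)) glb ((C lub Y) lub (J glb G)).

W ∧ J = W
N ∧ G = G
W ∧ G = W
C ∨ Y = Q
J ∧ G = W
Q ∨ W = Q
W ∧ Q = W

W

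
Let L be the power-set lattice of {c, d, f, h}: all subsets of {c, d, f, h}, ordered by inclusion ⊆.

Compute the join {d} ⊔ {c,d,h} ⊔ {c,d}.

{c,d,h}

Under ⊆, join is union: {d} ∪ {c,d,h} ∪ {c,d} = {c,d,h}.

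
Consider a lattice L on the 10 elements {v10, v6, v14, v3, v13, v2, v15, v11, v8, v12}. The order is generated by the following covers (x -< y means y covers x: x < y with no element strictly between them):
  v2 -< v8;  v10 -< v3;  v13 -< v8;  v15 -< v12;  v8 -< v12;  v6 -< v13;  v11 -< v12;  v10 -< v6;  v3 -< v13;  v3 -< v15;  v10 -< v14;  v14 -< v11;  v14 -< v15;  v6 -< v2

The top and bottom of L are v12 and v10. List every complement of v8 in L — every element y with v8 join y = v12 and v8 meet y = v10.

Need y with v8 ∨ y = v12 and v8 ∧ y = v10.
Checking each element gives: v11, v14.

v11, v14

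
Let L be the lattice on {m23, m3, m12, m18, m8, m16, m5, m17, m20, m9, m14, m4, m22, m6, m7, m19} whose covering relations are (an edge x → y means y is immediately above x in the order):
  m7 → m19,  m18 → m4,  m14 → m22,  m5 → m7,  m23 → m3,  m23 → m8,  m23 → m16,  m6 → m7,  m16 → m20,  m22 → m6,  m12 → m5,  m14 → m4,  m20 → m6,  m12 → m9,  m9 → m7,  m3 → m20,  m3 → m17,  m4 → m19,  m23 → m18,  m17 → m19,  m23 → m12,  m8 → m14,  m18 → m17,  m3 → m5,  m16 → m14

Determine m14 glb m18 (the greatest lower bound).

m23

Common lower bounds of {m14, m18}: m23.
The greatest among these is m23.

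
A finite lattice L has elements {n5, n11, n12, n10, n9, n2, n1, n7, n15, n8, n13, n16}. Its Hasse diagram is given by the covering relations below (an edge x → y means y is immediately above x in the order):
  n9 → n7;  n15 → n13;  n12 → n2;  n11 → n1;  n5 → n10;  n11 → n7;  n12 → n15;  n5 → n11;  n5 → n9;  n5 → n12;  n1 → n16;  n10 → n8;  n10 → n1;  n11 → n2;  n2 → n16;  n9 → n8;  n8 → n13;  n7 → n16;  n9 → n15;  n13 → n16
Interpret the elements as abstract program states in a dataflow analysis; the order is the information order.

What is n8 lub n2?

n16

Common upper bounds of {n8, n2}: n16.
The least among these is n16.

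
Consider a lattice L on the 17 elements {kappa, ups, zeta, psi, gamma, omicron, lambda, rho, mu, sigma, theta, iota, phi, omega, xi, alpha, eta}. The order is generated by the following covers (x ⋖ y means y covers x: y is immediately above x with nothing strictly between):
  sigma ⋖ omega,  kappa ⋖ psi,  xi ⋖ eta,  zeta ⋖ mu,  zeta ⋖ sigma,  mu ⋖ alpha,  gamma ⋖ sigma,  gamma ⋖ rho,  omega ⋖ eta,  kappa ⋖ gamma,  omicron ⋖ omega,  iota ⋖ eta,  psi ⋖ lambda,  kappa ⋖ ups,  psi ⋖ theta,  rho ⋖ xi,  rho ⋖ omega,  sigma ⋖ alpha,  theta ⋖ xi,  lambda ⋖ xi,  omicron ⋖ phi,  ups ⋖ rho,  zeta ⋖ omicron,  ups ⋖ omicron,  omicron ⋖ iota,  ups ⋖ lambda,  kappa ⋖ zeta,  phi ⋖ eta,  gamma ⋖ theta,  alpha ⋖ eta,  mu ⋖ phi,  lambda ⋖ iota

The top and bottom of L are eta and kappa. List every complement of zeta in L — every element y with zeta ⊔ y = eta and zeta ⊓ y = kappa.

Need y with zeta ∨ y = eta and zeta ∧ y = kappa.
Checking each element gives: theta, xi.

theta, xi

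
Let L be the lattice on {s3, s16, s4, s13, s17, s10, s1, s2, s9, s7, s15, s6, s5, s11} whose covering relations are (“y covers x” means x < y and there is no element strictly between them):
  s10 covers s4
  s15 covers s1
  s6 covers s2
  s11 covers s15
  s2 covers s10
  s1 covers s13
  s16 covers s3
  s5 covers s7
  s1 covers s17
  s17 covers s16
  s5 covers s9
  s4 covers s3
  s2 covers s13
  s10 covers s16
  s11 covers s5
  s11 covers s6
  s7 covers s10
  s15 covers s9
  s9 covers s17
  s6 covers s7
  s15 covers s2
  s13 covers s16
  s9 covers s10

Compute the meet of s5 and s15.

Common lower bounds of {s5, s15}: s10, s16, s17, s3, s4, s9.
The greatest among these is s9.

s9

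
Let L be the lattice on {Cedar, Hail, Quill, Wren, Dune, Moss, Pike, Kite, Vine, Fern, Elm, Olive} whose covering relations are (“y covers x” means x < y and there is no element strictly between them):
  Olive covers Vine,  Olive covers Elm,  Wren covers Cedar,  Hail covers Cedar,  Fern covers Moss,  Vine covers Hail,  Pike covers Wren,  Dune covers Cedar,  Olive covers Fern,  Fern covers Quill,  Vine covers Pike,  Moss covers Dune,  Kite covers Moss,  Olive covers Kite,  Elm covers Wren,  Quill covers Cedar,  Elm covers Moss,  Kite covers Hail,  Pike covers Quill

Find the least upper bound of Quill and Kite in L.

Olive

Common upper bounds of {Quill, Kite}: Olive.
The least among these is Olive.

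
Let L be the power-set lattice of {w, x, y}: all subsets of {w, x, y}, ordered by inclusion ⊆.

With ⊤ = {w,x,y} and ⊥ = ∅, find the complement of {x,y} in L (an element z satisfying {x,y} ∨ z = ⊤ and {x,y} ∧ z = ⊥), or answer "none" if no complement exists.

{w}

Need z with {x,y} ∨ z = {w,x,y} and {x,y} ∧ z = ∅.
Checking each element gives: {w}.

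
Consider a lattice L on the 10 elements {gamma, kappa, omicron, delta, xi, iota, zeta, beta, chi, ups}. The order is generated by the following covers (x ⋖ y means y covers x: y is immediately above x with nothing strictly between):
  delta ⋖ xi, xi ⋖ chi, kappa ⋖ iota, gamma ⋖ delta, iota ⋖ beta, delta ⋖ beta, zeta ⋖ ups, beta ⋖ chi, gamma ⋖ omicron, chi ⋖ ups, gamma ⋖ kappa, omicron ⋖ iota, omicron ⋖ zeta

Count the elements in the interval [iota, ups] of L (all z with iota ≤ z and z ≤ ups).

4

The interval [iota, ups] = {beta, chi, iota, ups}, which has 4 elements.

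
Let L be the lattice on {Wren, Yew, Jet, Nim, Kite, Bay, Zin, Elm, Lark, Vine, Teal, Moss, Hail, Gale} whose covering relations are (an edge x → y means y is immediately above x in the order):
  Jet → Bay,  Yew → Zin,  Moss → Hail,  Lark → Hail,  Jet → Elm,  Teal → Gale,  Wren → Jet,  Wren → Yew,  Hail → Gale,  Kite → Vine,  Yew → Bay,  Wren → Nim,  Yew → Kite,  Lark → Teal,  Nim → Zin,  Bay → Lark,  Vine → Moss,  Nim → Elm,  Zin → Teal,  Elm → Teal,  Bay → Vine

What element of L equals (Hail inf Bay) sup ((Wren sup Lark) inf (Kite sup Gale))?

Hail ∧ Bay = Bay
Wren ∨ Lark = Lark
Kite ∨ Gale = Gale
Lark ∧ Gale = Lark
Bay ∨ Lark = Lark

Lark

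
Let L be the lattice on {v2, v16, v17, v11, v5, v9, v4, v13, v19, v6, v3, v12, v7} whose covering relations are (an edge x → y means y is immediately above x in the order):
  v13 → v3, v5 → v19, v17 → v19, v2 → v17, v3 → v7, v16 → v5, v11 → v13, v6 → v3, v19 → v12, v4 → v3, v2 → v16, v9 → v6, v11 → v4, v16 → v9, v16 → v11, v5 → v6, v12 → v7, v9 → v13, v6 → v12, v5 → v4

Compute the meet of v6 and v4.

v5

Common lower bounds of {v6, v4}: v16, v2, v5.
The greatest among these is v5.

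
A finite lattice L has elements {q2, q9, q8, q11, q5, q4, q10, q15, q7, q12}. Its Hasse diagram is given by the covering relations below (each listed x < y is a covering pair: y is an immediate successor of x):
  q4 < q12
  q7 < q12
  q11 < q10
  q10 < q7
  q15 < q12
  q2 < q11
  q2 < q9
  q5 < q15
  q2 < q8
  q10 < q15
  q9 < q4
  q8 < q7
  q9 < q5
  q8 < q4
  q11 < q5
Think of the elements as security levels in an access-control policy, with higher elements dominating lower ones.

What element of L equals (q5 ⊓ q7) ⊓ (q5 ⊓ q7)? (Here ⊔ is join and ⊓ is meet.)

q5 ∧ q7 = q11
q5 ∧ q7 = q11
q11 ∧ q11 = q11

q11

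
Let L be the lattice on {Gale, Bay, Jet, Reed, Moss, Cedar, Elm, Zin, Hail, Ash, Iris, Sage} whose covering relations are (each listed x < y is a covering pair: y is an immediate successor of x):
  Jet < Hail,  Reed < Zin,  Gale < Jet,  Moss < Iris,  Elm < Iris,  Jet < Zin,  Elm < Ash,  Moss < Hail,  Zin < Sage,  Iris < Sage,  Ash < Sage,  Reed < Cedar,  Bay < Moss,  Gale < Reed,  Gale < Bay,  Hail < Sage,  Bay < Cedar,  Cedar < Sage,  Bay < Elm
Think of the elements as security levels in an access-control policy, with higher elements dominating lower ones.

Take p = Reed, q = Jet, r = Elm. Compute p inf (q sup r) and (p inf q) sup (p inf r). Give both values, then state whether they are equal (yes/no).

Reed; Gale; no

q sup r = Sage, so p inf (q sup r) = Reed inf Sage = Reed.
p inf q = Gale and p inf r = Gale, so (p inf q) sup (p inf r) = Gale sup Gale = Gale.
Equal: no.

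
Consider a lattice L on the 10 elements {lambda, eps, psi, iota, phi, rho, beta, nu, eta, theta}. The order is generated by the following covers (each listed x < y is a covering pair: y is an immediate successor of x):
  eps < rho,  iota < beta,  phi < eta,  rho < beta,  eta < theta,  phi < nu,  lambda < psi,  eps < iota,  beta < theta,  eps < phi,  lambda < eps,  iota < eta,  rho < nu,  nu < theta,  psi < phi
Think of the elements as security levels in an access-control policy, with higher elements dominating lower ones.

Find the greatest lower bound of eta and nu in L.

Common lower bounds of {eta, nu}: eps, lambda, phi, psi.
The greatest among these is phi.

phi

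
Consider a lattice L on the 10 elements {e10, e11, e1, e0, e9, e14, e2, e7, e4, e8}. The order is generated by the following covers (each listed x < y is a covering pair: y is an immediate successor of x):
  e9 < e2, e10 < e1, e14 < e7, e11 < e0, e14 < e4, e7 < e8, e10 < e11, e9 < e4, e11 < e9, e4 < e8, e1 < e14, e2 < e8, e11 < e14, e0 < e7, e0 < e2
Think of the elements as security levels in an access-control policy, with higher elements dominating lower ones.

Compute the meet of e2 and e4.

e9

Common lower bounds of {e2, e4}: e10, e11, e9.
The greatest among these is e9.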